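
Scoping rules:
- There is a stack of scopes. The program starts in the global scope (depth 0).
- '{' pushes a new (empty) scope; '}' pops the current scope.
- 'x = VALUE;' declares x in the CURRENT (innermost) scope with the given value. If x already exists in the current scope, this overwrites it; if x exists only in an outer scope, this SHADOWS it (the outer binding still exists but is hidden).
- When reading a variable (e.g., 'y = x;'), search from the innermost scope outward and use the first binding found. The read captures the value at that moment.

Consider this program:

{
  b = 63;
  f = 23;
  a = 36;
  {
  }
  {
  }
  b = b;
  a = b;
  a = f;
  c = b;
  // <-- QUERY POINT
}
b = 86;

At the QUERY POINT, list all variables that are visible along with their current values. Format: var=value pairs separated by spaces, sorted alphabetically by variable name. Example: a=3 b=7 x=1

Answer: a=23 b=63 c=63 f=23

Derivation:
Step 1: enter scope (depth=1)
Step 2: declare b=63 at depth 1
Step 3: declare f=23 at depth 1
Step 4: declare a=36 at depth 1
Step 5: enter scope (depth=2)
Step 6: exit scope (depth=1)
Step 7: enter scope (depth=2)
Step 8: exit scope (depth=1)
Step 9: declare b=(read b)=63 at depth 1
Step 10: declare a=(read b)=63 at depth 1
Step 11: declare a=(read f)=23 at depth 1
Step 12: declare c=(read b)=63 at depth 1
Visible at query point: a=23 b=63 c=63 f=23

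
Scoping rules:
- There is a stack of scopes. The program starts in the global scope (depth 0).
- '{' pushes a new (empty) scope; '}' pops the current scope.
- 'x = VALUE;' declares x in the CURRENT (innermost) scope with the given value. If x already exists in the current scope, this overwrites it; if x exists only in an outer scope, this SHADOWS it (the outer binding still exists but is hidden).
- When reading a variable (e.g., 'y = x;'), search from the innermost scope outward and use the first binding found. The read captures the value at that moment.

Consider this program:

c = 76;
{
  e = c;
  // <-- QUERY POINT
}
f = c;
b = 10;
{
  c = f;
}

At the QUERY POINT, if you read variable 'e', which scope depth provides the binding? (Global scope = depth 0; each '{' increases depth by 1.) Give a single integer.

Step 1: declare c=76 at depth 0
Step 2: enter scope (depth=1)
Step 3: declare e=(read c)=76 at depth 1
Visible at query point: c=76 e=76

Answer: 1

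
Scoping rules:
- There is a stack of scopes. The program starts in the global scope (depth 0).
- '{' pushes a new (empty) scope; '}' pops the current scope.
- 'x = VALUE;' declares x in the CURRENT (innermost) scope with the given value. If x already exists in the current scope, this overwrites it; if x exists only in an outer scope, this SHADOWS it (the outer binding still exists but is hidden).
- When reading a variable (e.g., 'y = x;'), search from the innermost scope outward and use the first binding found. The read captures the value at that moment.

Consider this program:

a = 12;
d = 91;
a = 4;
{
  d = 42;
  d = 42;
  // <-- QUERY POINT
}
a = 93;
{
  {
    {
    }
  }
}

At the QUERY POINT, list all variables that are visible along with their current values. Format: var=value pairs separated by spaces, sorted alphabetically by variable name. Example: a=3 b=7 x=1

Step 1: declare a=12 at depth 0
Step 2: declare d=91 at depth 0
Step 3: declare a=4 at depth 0
Step 4: enter scope (depth=1)
Step 5: declare d=42 at depth 1
Step 6: declare d=42 at depth 1
Visible at query point: a=4 d=42

Answer: a=4 d=42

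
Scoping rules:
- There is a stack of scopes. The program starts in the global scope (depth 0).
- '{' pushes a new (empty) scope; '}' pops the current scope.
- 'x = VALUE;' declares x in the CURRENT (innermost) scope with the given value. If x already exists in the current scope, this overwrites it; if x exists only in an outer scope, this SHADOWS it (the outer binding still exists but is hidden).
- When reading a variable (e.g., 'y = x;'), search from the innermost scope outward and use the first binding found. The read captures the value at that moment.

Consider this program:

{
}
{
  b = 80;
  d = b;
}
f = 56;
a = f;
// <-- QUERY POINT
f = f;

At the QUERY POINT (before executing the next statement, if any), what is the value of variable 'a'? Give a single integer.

Step 1: enter scope (depth=1)
Step 2: exit scope (depth=0)
Step 3: enter scope (depth=1)
Step 4: declare b=80 at depth 1
Step 5: declare d=(read b)=80 at depth 1
Step 6: exit scope (depth=0)
Step 7: declare f=56 at depth 0
Step 8: declare a=(read f)=56 at depth 0
Visible at query point: a=56 f=56

Answer: 56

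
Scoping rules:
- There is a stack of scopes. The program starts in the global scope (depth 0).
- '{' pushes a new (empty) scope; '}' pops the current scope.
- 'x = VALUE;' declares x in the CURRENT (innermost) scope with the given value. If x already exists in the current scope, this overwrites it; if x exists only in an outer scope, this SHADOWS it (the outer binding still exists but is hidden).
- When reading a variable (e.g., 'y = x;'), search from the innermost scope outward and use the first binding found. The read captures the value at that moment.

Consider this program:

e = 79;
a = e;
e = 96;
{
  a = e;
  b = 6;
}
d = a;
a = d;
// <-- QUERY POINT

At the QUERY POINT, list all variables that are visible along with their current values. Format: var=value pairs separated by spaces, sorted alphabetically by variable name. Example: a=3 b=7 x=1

Answer: a=79 d=79 e=96

Derivation:
Step 1: declare e=79 at depth 0
Step 2: declare a=(read e)=79 at depth 0
Step 3: declare e=96 at depth 0
Step 4: enter scope (depth=1)
Step 5: declare a=(read e)=96 at depth 1
Step 6: declare b=6 at depth 1
Step 7: exit scope (depth=0)
Step 8: declare d=(read a)=79 at depth 0
Step 9: declare a=(read d)=79 at depth 0
Visible at query point: a=79 d=79 e=96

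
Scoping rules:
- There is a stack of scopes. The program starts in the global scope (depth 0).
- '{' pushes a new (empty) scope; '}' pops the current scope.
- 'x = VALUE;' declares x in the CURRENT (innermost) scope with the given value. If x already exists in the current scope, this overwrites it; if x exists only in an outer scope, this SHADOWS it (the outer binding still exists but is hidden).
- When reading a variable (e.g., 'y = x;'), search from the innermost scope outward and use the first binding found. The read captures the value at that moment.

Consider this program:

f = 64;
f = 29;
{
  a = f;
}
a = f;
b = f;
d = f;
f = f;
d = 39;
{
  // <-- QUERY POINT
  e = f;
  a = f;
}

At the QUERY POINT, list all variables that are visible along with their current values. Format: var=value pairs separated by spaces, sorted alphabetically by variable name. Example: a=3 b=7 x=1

Answer: a=29 b=29 d=39 f=29

Derivation:
Step 1: declare f=64 at depth 0
Step 2: declare f=29 at depth 0
Step 3: enter scope (depth=1)
Step 4: declare a=(read f)=29 at depth 1
Step 5: exit scope (depth=0)
Step 6: declare a=(read f)=29 at depth 0
Step 7: declare b=(read f)=29 at depth 0
Step 8: declare d=(read f)=29 at depth 0
Step 9: declare f=(read f)=29 at depth 0
Step 10: declare d=39 at depth 0
Step 11: enter scope (depth=1)
Visible at query point: a=29 b=29 d=39 f=29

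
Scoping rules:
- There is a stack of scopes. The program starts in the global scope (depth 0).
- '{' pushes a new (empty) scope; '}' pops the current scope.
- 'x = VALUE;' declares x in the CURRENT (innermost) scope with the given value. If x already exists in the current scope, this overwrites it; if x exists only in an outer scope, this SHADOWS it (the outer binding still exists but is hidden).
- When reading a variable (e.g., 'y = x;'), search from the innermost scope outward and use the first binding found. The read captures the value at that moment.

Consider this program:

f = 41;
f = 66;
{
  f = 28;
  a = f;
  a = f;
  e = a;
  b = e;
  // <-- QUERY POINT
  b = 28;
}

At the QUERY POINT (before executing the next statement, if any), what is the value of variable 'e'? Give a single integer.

Answer: 28

Derivation:
Step 1: declare f=41 at depth 0
Step 2: declare f=66 at depth 0
Step 3: enter scope (depth=1)
Step 4: declare f=28 at depth 1
Step 5: declare a=(read f)=28 at depth 1
Step 6: declare a=(read f)=28 at depth 1
Step 7: declare e=(read a)=28 at depth 1
Step 8: declare b=(read e)=28 at depth 1
Visible at query point: a=28 b=28 e=28 f=28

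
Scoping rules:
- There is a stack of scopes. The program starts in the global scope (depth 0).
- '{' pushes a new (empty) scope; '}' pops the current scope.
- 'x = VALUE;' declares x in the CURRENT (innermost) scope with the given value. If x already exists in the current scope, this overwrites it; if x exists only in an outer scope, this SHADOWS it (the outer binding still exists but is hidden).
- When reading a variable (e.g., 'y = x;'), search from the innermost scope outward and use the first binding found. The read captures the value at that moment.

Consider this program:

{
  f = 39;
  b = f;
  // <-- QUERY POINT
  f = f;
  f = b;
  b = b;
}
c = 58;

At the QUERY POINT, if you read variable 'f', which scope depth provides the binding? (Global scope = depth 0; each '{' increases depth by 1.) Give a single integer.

Answer: 1

Derivation:
Step 1: enter scope (depth=1)
Step 2: declare f=39 at depth 1
Step 3: declare b=(read f)=39 at depth 1
Visible at query point: b=39 f=39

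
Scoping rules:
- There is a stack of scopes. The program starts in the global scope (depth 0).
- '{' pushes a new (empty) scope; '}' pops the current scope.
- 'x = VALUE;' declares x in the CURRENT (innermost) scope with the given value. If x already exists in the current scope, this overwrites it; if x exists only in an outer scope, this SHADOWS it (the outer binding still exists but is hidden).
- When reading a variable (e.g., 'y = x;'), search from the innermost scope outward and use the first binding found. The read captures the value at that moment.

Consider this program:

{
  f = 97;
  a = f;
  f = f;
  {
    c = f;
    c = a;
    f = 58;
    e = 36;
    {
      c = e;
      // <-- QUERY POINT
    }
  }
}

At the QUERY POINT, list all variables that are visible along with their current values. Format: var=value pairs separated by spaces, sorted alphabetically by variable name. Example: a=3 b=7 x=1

Step 1: enter scope (depth=1)
Step 2: declare f=97 at depth 1
Step 3: declare a=(read f)=97 at depth 1
Step 4: declare f=(read f)=97 at depth 1
Step 5: enter scope (depth=2)
Step 6: declare c=(read f)=97 at depth 2
Step 7: declare c=(read a)=97 at depth 2
Step 8: declare f=58 at depth 2
Step 9: declare e=36 at depth 2
Step 10: enter scope (depth=3)
Step 11: declare c=(read e)=36 at depth 3
Visible at query point: a=97 c=36 e=36 f=58

Answer: a=97 c=36 e=36 f=58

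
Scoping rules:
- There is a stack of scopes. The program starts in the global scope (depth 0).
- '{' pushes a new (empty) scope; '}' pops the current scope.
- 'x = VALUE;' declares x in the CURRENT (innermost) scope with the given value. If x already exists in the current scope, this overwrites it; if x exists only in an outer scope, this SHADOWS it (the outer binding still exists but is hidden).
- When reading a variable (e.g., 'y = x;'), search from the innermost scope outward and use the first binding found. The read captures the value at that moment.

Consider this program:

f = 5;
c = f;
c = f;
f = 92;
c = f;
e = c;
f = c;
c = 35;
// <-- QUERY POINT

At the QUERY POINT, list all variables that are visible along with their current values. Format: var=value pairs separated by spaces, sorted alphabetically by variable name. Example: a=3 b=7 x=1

Step 1: declare f=5 at depth 0
Step 2: declare c=(read f)=5 at depth 0
Step 3: declare c=(read f)=5 at depth 0
Step 4: declare f=92 at depth 0
Step 5: declare c=(read f)=92 at depth 0
Step 6: declare e=(read c)=92 at depth 0
Step 7: declare f=(read c)=92 at depth 0
Step 8: declare c=35 at depth 0
Visible at query point: c=35 e=92 f=92

Answer: c=35 e=92 f=92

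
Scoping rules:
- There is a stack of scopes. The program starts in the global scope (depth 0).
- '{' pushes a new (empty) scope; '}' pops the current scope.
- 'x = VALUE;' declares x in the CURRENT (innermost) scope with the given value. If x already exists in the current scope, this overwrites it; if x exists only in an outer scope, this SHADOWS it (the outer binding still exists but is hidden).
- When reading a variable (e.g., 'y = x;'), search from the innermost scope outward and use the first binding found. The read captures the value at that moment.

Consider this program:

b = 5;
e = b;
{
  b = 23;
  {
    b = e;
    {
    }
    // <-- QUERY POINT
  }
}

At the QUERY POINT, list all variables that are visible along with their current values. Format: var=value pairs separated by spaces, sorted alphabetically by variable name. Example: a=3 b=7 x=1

Step 1: declare b=5 at depth 0
Step 2: declare e=(read b)=5 at depth 0
Step 3: enter scope (depth=1)
Step 4: declare b=23 at depth 1
Step 5: enter scope (depth=2)
Step 6: declare b=(read e)=5 at depth 2
Step 7: enter scope (depth=3)
Step 8: exit scope (depth=2)
Visible at query point: b=5 e=5

Answer: b=5 e=5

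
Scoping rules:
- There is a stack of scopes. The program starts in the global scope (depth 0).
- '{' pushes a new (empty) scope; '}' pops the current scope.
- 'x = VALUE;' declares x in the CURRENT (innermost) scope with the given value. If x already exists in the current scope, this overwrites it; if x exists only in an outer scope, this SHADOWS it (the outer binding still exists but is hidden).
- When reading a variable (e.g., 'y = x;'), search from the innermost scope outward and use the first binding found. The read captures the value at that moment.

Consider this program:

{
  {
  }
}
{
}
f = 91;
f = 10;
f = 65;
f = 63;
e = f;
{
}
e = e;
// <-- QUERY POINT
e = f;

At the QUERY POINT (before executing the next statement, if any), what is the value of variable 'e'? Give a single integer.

Step 1: enter scope (depth=1)
Step 2: enter scope (depth=2)
Step 3: exit scope (depth=1)
Step 4: exit scope (depth=0)
Step 5: enter scope (depth=1)
Step 6: exit scope (depth=0)
Step 7: declare f=91 at depth 0
Step 8: declare f=10 at depth 0
Step 9: declare f=65 at depth 0
Step 10: declare f=63 at depth 0
Step 11: declare e=(read f)=63 at depth 0
Step 12: enter scope (depth=1)
Step 13: exit scope (depth=0)
Step 14: declare e=(read e)=63 at depth 0
Visible at query point: e=63 f=63

Answer: 63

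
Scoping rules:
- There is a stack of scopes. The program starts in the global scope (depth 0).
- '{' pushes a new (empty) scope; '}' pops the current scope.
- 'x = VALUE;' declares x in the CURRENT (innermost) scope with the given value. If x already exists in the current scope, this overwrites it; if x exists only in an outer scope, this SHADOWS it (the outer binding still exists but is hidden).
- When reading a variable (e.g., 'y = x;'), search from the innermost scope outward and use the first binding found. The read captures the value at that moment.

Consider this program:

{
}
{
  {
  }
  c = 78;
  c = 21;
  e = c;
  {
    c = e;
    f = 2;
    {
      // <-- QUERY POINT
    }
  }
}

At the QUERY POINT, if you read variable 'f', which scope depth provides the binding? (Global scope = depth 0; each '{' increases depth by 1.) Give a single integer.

Answer: 2

Derivation:
Step 1: enter scope (depth=1)
Step 2: exit scope (depth=0)
Step 3: enter scope (depth=1)
Step 4: enter scope (depth=2)
Step 5: exit scope (depth=1)
Step 6: declare c=78 at depth 1
Step 7: declare c=21 at depth 1
Step 8: declare e=(read c)=21 at depth 1
Step 9: enter scope (depth=2)
Step 10: declare c=(read e)=21 at depth 2
Step 11: declare f=2 at depth 2
Step 12: enter scope (depth=3)
Visible at query point: c=21 e=21 f=2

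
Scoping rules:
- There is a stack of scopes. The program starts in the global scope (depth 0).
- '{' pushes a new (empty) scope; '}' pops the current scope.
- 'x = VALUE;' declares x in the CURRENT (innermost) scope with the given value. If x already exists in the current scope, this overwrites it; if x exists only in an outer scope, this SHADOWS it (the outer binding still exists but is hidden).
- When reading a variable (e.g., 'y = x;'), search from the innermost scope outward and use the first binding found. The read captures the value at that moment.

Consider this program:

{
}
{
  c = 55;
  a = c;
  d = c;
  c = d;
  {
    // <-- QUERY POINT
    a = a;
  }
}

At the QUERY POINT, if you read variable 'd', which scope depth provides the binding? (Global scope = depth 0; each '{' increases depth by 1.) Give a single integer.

Answer: 1

Derivation:
Step 1: enter scope (depth=1)
Step 2: exit scope (depth=0)
Step 3: enter scope (depth=1)
Step 4: declare c=55 at depth 1
Step 5: declare a=(read c)=55 at depth 1
Step 6: declare d=(read c)=55 at depth 1
Step 7: declare c=(read d)=55 at depth 1
Step 8: enter scope (depth=2)
Visible at query point: a=55 c=55 d=55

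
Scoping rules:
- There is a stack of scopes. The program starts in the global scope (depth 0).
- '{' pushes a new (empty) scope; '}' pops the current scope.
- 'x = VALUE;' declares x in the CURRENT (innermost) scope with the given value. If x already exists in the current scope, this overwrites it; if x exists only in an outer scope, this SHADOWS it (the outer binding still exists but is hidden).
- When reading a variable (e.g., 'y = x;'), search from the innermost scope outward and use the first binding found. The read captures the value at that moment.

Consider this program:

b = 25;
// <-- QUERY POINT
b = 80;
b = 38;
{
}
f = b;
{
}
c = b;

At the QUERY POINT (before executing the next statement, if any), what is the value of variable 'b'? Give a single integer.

Step 1: declare b=25 at depth 0
Visible at query point: b=25

Answer: 25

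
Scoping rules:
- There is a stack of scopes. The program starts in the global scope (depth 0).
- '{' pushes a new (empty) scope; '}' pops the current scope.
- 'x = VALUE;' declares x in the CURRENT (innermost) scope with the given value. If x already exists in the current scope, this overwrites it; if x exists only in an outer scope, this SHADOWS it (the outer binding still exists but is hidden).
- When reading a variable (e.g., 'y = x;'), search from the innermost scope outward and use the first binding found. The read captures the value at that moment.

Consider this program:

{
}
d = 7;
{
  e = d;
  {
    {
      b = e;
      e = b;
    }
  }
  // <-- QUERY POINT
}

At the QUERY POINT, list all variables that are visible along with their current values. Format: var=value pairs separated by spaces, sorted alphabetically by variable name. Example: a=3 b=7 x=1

Answer: d=7 e=7

Derivation:
Step 1: enter scope (depth=1)
Step 2: exit scope (depth=0)
Step 3: declare d=7 at depth 0
Step 4: enter scope (depth=1)
Step 5: declare e=(read d)=7 at depth 1
Step 6: enter scope (depth=2)
Step 7: enter scope (depth=3)
Step 8: declare b=(read e)=7 at depth 3
Step 9: declare e=(read b)=7 at depth 3
Step 10: exit scope (depth=2)
Step 11: exit scope (depth=1)
Visible at query point: d=7 e=7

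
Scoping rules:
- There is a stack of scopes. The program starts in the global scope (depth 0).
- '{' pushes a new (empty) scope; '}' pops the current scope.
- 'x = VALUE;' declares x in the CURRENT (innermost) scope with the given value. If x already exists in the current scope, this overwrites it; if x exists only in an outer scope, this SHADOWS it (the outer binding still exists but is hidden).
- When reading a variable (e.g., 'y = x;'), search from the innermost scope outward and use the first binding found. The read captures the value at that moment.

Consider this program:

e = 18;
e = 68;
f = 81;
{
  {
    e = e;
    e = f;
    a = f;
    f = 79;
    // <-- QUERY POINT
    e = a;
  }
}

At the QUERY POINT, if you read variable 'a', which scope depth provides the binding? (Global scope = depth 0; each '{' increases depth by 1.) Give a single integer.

Step 1: declare e=18 at depth 0
Step 2: declare e=68 at depth 0
Step 3: declare f=81 at depth 0
Step 4: enter scope (depth=1)
Step 5: enter scope (depth=2)
Step 6: declare e=(read e)=68 at depth 2
Step 7: declare e=(read f)=81 at depth 2
Step 8: declare a=(read f)=81 at depth 2
Step 9: declare f=79 at depth 2
Visible at query point: a=81 e=81 f=79

Answer: 2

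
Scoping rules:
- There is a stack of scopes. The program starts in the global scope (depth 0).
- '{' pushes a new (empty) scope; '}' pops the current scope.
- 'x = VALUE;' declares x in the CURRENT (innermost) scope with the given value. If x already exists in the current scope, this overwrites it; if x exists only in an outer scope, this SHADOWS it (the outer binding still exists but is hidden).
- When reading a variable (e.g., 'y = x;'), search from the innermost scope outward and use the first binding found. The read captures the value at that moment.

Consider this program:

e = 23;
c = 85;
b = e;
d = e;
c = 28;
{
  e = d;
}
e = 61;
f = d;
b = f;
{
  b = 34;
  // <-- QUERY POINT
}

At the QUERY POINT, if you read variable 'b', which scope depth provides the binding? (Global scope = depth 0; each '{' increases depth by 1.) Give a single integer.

Answer: 1

Derivation:
Step 1: declare e=23 at depth 0
Step 2: declare c=85 at depth 0
Step 3: declare b=(read e)=23 at depth 0
Step 4: declare d=(read e)=23 at depth 0
Step 5: declare c=28 at depth 0
Step 6: enter scope (depth=1)
Step 7: declare e=(read d)=23 at depth 1
Step 8: exit scope (depth=0)
Step 9: declare e=61 at depth 0
Step 10: declare f=(read d)=23 at depth 0
Step 11: declare b=(read f)=23 at depth 0
Step 12: enter scope (depth=1)
Step 13: declare b=34 at depth 1
Visible at query point: b=34 c=28 d=23 e=61 f=23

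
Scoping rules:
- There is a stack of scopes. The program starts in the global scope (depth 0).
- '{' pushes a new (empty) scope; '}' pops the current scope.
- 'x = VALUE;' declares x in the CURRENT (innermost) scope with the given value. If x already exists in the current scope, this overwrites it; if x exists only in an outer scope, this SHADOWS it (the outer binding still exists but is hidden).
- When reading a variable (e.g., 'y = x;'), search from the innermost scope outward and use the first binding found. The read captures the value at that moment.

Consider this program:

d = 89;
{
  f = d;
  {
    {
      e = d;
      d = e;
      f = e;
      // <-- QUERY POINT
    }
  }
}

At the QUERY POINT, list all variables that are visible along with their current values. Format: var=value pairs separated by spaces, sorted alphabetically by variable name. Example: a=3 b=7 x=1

Step 1: declare d=89 at depth 0
Step 2: enter scope (depth=1)
Step 3: declare f=(read d)=89 at depth 1
Step 4: enter scope (depth=2)
Step 5: enter scope (depth=3)
Step 6: declare e=(read d)=89 at depth 3
Step 7: declare d=(read e)=89 at depth 3
Step 8: declare f=(read e)=89 at depth 3
Visible at query point: d=89 e=89 f=89

Answer: d=89 e=89 f=89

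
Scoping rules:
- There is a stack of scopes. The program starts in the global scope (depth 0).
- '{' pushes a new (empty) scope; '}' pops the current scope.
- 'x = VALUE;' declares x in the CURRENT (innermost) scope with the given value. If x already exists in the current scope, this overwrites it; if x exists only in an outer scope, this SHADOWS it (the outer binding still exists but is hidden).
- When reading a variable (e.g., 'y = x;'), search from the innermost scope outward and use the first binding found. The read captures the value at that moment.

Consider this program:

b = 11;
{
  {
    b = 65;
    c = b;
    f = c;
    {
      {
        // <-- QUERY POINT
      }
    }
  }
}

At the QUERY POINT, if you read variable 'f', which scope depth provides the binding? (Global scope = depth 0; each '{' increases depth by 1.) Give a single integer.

Answer: 2

Derivation:
Step 1: declare b=11 at depth 0
Step 2: enter scope (depth=1)
Step 3: enter scope (depth=2)
Step 4: declare b=65 at depth 2
Step 5: declare c=(read b)=65 at depth 2
Step 6: declare f=(read c)=65 at depth 2
Step 7: enter scope (depth=3)
Step 8: enter scope (depth=4)
Visible at query point: b=65 c=65 f=65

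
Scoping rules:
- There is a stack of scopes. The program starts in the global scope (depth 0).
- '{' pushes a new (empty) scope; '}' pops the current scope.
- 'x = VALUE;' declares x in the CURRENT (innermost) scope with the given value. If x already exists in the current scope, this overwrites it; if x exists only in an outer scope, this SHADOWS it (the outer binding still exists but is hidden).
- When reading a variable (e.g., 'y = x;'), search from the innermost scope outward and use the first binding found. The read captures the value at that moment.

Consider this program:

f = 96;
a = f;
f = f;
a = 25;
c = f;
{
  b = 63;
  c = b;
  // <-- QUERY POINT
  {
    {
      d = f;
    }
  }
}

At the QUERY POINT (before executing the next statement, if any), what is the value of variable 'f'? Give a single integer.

Step 1: declare f=96 at depth 0
Step 2: declare a=(read f)=96 at depth 0
Step 3: declare f=(read f)=96 at depth 0
Step 4: declare a=25 at depth 0
Step 5: declare c=(read f)=96 at depth 0
Step 6: enter scope (depth=1)
Step 7: declare b=63 at depth 1
Step 8: declare c=(read b)=63 at depth 1
Visible at query point: a=25 b=63 c=63 f=96

Answer: 96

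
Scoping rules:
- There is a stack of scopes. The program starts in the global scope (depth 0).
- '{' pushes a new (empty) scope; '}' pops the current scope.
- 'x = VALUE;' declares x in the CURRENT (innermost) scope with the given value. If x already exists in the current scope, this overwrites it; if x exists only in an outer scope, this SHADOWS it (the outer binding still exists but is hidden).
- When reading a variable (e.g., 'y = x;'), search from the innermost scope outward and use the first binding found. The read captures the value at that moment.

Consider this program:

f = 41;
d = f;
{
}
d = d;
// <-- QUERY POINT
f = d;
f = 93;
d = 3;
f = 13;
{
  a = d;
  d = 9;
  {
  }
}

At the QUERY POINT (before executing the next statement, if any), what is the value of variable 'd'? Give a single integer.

Step 1: declare f=41 at depth 0
Step 2: declare d=(read f)=41 at depth 0
Step 3: enter scope (depth=1)
Step 4: exit scope (depth=0)
Step 5: declare d=(read d)=41 at depth 0
Visible at query point: d=41 f=41

Answer: 41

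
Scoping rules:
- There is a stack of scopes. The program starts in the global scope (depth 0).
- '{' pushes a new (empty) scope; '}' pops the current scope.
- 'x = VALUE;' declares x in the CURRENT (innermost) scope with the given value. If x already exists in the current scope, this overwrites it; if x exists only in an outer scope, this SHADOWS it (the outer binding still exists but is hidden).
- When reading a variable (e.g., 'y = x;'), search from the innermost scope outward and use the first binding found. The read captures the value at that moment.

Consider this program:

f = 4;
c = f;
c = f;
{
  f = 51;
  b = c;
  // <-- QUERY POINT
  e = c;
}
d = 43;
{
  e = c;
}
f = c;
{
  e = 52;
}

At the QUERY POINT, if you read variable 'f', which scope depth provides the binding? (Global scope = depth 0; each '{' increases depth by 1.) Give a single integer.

Step 1: declare f=4 at depth 0
Step 2: declare c=(read f)=4 at depth 0
Step 3: declare c=(read f)=4 at depth 0
Step 4: enter scope (depth=1)
Step 5: declare f=51 at depth 1
Step 6: declare b=(read c)=4 at depth 1
Visible at query point: b=4 c=4 f=51

Answer: 1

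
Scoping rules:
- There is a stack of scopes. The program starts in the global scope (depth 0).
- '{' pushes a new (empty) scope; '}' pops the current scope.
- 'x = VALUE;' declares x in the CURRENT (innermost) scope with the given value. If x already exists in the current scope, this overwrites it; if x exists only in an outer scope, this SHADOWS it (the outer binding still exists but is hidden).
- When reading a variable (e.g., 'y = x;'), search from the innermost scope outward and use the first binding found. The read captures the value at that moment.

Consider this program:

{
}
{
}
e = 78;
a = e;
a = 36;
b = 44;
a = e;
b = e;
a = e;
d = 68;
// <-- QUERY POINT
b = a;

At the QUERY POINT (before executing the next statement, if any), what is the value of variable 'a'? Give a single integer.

Answer: 78

Derivation:
Step 1: enter scope (depth=1)
Step 2: exit scope (depth=0)
Step 3: enter scope (depth=1)
Step 4: exit scope (depth=0)
Step 5: declare e=78 at depth 0
Step 6: declare a=(read e)=78 at depth 0
Step 7: declare a=36 at depth 0
Step 8: declare b=44 at depth 0
Step 9: declare a=(read e)=78 at depth 0
Step 10: declare b=(read e)=78 at depth 0
Step 11: declare a=(read e)=78 at depth 0
Step 12: declare d=68 at depth 0
Visible at query point: a=78 b=78 d=68 e=78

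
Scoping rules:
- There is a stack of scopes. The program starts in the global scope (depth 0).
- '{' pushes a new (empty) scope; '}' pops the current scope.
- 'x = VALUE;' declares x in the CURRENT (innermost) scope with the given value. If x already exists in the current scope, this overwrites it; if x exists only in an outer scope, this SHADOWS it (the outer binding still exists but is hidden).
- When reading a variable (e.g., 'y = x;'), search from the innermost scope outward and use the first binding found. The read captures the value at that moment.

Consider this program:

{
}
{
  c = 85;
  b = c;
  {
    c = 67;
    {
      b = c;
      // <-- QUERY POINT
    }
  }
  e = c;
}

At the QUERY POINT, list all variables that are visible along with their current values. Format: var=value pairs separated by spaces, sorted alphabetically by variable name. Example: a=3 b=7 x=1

Step 1: enter scope (depth=1)
Step 2: exit scope (depth=0)
Step 3: enter scope (depth=1)
Step 4: declare c=85 at depth 1
Step 5: declare b=(read c)=85 at depth 1
Step 6: enter scope (depth=2)
Step 7: declare c=67 at depth 2
Step 8: enter scope (depth=3)
Step 9: declare b=(read c)=67 at depth 3
Visible at query point: b=67 c=67

Answer: b=67 c=67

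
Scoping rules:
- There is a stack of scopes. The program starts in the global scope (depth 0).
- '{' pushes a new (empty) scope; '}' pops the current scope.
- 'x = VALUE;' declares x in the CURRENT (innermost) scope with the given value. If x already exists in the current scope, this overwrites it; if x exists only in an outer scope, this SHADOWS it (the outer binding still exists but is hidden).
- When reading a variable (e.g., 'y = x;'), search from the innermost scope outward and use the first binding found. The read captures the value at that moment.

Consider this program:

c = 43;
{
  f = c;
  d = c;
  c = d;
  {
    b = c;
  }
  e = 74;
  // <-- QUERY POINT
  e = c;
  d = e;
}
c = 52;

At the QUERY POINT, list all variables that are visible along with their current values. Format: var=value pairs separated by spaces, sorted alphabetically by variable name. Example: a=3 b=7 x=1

Answer: c=43 d=43 e=74 f=43

Derivation:
Step 1: declare c=43 at depth 0
Step 2: enter scope (depth=1)
Step 3: declare f=(read c)=43 at depth 1
Step 4: declare d=(read c)=43 at depth 1
Step 5: declare c=(read d)=43 at depth 1
Step 6: enter scope (depth=2)
Step 7: declare b=(read c)=43 at depth 2
Step 8: exit scope (depth=1)
Step 9: declare e=74 at depth 1
Visible at query point: c=43 d=43 e=74 f=43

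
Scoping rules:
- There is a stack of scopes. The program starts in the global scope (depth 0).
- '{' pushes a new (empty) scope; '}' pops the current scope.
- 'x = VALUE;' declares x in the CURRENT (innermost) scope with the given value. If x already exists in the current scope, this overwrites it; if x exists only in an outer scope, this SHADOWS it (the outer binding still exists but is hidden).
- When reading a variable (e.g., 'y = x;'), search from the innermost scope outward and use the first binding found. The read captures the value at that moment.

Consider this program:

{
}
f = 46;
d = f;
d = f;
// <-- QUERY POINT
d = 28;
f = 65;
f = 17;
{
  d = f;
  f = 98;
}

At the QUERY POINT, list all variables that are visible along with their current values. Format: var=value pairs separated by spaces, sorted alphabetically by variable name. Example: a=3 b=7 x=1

Answer: d=46 f=46

Derivation:
Step 1: enter scope (depth=1)
Step 2: exit scope (depth=0)
Step 3: declare f=46 at depth 0
Step 4: declare d=(read f)=46 at depth 0
Step 5: declare d=(read f)=46 at depth 0
Visible at query point: d=46 f=46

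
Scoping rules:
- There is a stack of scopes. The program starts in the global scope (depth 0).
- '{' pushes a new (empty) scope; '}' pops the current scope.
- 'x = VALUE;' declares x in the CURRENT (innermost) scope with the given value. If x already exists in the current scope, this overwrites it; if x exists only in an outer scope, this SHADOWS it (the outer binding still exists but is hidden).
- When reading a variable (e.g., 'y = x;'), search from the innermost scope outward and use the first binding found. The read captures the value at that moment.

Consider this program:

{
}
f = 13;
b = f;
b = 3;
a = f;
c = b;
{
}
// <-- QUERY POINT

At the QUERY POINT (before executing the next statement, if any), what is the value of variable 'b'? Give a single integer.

Step 1: enter scope (depth=1)
Step 2: exit scope (depth=0)
Step 3: declare f=13 at depth 0
Step 4: declare b=(read f)=13 at depth 0
Step 5: declare b=3 at depth 0
Step 6: declare a=(read f)=13 at depth 0
Step 7: declare c=(read b)=3 at depth 0
Step 8: enter scope (depth=1)
Step 9: exit scope (depth=0)
Visible at query point: a=13 b=3 c=3 f=13

Answer: 3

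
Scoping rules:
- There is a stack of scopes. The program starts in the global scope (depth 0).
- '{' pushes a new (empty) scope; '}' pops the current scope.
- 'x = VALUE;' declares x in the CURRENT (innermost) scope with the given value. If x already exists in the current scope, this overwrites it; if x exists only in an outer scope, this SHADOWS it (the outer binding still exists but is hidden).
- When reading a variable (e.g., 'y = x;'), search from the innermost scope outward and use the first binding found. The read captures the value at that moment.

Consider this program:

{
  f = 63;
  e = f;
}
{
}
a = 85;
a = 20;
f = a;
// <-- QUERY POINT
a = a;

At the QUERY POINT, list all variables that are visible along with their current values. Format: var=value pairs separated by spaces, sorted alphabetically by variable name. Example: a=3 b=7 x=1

Answer: a=20 f=20

Derivation:
Step 1: enter scope (depth=1)
Step 2: declare f=63 at depth 1
Step 3: declare e=(read f)=63 at depth 1
Step 4: exit scope (depth=0)
Step 5: enter scope (depth=1)
Step 6: exit scope (depth=0)
Step 7: declare a=85 at depth 0
Step 8: declare a=20 at depth 0
Step 9: declare f=(read a)=20 at depth 0
Visible at query point: a=20 f=20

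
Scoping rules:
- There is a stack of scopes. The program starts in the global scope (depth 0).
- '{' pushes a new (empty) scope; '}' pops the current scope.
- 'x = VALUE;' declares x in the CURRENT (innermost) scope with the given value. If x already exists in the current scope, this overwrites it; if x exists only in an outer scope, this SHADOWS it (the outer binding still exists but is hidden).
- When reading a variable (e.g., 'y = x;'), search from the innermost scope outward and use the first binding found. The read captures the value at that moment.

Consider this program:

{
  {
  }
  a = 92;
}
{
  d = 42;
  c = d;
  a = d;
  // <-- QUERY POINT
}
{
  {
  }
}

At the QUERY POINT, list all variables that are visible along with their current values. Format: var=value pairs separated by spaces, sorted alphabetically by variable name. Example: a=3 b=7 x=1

Step 1: enter scope (depth=1)
Step 2: enter scope (depth=2)
Step 3: exit scope (depth=1)
Step 4: declare a=92 at depth 1
Step 5: exit scope (depth=0)
Step 6: enter scope (depth=1)
Step 7: declare d=42 at depth 1
Step 8: declare c=(read d)=42 at depth 1
Step 9: declare a=(read d)=42 at depth 1
Visible at query point: a=42 c=42 d=42

Answer: a=42 c=42 d=42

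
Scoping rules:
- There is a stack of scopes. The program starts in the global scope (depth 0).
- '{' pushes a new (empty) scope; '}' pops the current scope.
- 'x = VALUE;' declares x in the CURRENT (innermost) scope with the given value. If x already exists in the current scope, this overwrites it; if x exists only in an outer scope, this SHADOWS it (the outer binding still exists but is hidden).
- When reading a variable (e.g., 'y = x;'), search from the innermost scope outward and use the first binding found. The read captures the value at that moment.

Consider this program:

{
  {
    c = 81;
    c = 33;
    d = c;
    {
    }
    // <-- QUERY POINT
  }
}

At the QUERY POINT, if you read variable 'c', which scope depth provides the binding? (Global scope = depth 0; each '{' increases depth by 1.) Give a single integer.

Answer: 2

Derivation:
Step 1: enter scope (depth=1)
Step 2: enter scope (depth=2)
Step 3: declare c=81 at depth 2
Step 4: declare c=33 at depth 2
Step 5: declare d=(read c)=33 at depth 2
Step 6: enter scope (depth=3)
Step 7: exit scope (depth=2)
Visible at query point: c=33 d=33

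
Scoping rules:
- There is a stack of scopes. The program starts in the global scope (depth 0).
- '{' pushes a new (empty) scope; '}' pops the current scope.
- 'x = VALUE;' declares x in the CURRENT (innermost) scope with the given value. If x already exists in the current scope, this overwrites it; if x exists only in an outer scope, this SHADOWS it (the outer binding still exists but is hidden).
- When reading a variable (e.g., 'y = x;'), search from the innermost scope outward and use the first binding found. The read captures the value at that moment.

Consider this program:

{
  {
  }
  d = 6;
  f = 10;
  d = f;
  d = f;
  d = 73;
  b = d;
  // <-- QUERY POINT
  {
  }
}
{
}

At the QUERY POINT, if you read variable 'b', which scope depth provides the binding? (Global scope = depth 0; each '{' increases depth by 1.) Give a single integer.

Step 1: enter scope (depth=1)
Step 2: enter scope (depth=2)
Step 3: exit scope (depth=1)
Step 4: declare d=6 at depth 1
Step 5: declare f=10 at depth 1
Step 6: declare d=(read f)=10 at depth 1
Step 7: declare d=(read f)=10 at depth 1
Step 8: declare d=73 at depth 1
Step 9: declare b=(read d)=73 at depth 1
Visible at query point: b=73 d=73 f=10

Answer: 1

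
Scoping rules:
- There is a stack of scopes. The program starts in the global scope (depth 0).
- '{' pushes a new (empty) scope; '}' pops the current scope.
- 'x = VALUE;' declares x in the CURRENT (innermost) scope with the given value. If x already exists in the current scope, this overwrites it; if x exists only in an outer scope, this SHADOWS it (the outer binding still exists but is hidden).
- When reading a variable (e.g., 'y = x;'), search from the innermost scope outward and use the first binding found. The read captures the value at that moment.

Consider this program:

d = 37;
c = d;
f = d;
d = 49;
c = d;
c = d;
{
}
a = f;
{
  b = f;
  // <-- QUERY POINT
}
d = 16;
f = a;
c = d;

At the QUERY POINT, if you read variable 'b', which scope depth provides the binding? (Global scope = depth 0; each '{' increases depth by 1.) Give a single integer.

Answer: 1

Derivation:
Step 1: declare d=37 at depth 0
Step 2: declare c=(read d)=37 at depth 0
Step 3: declare f=(read d)=37 at depth 0
Step 4: declare d=49 at depth 0
Step 5: declare c=(read d)=49 at depth 0
Step 6: declare c=(read d)=49 at depth 0
Step 7: enter scope (depth=1)
Step 8: exit scope (depth=0)
Step 9: declare a=(read f)=37 at depth 0
Step 10: enter scope (depth=1)
Step 11: declare b=(read f)=37 at depth 1
Visible at query point: a=37 b=37 c=49 d=49 f=37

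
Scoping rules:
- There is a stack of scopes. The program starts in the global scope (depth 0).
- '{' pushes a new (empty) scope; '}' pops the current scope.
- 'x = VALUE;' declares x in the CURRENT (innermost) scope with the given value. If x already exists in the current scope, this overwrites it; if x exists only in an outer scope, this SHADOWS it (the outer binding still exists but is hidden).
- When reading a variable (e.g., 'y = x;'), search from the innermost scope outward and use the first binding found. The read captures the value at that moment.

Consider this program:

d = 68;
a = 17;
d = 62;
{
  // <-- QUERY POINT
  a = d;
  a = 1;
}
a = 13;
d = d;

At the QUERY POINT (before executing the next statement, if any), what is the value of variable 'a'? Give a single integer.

Step 1: declare d=68 at depth 0
Step 2: declare a=17 at depth 0
Step 3: declare d=62 at depth 0
Step 4: enter scope (depth=1)
Visible at query point: a=17 d=62

Answer: 17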